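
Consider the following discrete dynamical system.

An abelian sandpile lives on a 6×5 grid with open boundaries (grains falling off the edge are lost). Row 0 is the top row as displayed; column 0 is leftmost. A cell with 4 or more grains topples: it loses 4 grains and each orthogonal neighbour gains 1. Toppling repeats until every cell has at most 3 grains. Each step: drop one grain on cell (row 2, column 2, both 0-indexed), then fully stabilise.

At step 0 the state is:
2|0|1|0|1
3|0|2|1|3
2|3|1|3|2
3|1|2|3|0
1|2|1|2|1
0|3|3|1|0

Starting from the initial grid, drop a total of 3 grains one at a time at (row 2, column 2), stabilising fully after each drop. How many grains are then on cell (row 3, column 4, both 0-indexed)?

1

k=0  2|0|1|0|1
3|0|2|1|3
2|3|1|3|2
3|1|2|3|0
1|2|1|2|1
0|3|3|1|0
k=1  2|0|1|0|1
3|0|2|1|3
2|3|2|3|2
3|1|2|3|0
1|2|1|2|1
0|3|3|1|0
k=2  2|0|1|0|1
3|0|2|1|3
2|3|3|3|2
3|1|2|3|0
1|2|1|2|1
0|3|3|1|0
k=3  2|0|1|0|1
3|1|3|2|3
3|0|3|1|3
3|3|0|1|1
1|2|2|3|1
0|3|3|1|0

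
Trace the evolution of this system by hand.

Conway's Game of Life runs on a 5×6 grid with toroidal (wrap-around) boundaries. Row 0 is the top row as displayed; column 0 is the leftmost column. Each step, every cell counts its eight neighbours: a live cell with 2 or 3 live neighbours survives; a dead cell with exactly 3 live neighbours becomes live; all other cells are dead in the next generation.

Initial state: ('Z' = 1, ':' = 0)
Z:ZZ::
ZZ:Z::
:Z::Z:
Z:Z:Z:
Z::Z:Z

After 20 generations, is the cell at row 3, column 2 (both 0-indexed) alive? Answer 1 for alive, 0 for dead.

0

t=0: Z:ZZ::
ZZ:Z::
:Z::Z:
Z:Z:Z:
Z::Z:Z
t=1: :::Z::
Z::ZZZ
::::Z:
Z:Z:Z:
Z:::::
t=2: Z::Z::
:::Z:Z
ZZ::::
:Z:Z::
:Z:Z:Z
t=3: Z::Z:Z
:ZZ:ZZ
ZZ::Z:
:Z::Z:
:Z:Z::
t=4: :::Z:Z
::Z:::
::::Z:
:Z:ZZZ
:Z:Z:Z
t=5: Z::Z::
:::ZZ:
::Z:ZZ
:::Z:Z
:::Z:Z
t=6: ::ZZ:Z
::Z:::
::Z::Z
Z:ZZ:Z
Z:ZZ:Z
t=7: Z::::Z
:ZZ:Z:
Z:Z:ZZ
::::::
::::::
t=8: ZZ:::Z
::Z:Z:
Z:Z:ZZ
:::::Z
::::::
t=9: ZZ:::Z
::Z:Z:
ZZ::Z:
Z:::ZZ
:::::Z
t=10: ZZ::ZZ
::ZZZ:
ZZ::Z:
:Z::Z:
:Z::::
t=11: ZZ::ZZ
::Z:::
ZZ::Z:
:ZZ::Z
:ZZ:Z:
t=12: Z:::ZZ
::ZZZ:
Z::Z:Z
::::ZZ
::::Z:
t=13: ::::::
:ZZ:::
Z:Z:::
Z::Z::
Z::Z::
t=14: :ZZ:::
:ZZ:::
Z:ZZ::
Z:ZZ:Z
::::::
t=15: :ZZ:::
Z:::::
Z:::ZZ
Z:ZZZZ
Z::Z::
t=16: ZZZ:::
Z:::::
::::::
::Z:::
Z:::::
t=17: Z::::Z
Z:::::
::::::
::::::
Z:Z:::
t=18: Z::::Z
Z::::Z
::::::
::::::
ZZ:::Z
t=19: ::::Z:
Z::::Z
::::::
Z:::::
:Z:::Z
t=20: ::::Z:
:::::Z
Z::::Z
Z:::::
Z::::Z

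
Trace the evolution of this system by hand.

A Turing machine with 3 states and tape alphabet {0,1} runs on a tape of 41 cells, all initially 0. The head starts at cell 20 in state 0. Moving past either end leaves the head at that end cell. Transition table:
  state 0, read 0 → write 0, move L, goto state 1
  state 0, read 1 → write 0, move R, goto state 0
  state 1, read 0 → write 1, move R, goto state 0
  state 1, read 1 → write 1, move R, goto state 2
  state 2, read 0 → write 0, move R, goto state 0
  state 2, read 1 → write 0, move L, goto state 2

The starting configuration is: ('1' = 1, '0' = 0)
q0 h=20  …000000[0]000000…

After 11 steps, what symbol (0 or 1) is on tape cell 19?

t=0: q0 h=20  …000000[0]000000…
t=1: q1 h=19  …000000[0]000000…
t=2: q0 h=20  …000001[0]000000…
t=3: q1 h=19  …000000[1]000000…
t=4: q2 h=20  …000001[0]000000…
t=5: q0 h=21  …000010[0]000000…
t=6: q1 h=20  …000001[0]000000…
t=7: q0 h=21  …000011[0]000000…
t=8: q1 h=20  …000001[1]000000…
t=9: q2 h=21  …000011[0]000000…
t=10: q0 h=22  …000110[0]000000…
t=11: q1 h=21  …000011[0]000000…

1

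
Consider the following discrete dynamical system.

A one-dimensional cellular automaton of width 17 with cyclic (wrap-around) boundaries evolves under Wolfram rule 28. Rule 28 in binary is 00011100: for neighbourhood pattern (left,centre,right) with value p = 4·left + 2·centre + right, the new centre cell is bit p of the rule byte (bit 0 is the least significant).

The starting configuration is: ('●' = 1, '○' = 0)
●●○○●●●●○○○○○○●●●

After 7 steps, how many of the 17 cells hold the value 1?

t=0: ●●○○●●●●○○○○○○●●●
t=1: ○○●○●○○○●○○○○○●○○
t=2: ○○●○●●○○●●○○○○●●○
t=3: ○○●○●○●○●○●○○○●○●
t=4: ●○●○●○●○●○●●○○●○●
t=5: ○○●○●○●○●○●○●○●○●
t=6: ●○●○●○●○●○●○●○●○●
t=7: ○○●○●○●○●○●○●○●○●

8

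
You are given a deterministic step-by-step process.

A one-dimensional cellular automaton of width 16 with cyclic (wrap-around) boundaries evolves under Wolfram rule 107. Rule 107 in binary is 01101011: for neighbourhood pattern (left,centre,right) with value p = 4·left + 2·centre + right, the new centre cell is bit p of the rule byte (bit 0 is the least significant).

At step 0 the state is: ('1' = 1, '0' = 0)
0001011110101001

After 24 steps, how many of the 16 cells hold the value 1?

gen 0: 0001011110101001
gen 1: 0110110011010010
gen 2: 1111110111100100
gen 3: 1000011100101001
gen 4: 1011110101010011
gen 5: 1110011010100110
gen 6: 1010111101001111
gen 7: 1101100110011000
gen 8: 1111101110111011
gen 9: 0000111011101110
gen 10: 1111101110111010
gen 11: 1000111011101101
gen 12: 1011101110111111
gen 13: 1110111011100000
gen 14: 1011101110101111
gen 15: 1110111011011000
gen 16: 1011101111111011
gen 17: 1110111000001110
gen 18: 1011101011111011
gen 19: 1110110110001110
gen 20: 1011111110111011
gen 21: 1110000011101110
gen 22: 1010111110111011
gen 23: 1101100011101110
gen 24: 1111101110111011

13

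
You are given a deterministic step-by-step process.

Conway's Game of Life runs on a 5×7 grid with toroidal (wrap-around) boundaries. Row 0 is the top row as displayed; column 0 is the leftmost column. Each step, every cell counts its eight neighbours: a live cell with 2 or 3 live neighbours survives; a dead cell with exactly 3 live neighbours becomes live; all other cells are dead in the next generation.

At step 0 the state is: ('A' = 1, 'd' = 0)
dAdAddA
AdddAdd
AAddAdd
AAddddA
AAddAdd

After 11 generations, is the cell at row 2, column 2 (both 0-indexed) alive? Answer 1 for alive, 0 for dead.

1

0) dAdAddA
AdddAdd
AAddAdd
AAddddA
AAddAdd
1) dAAAAAA
ddAAAAA
dddddAd
ddAddAA
dddddAd
2) AAddddd
AAddddd
ddAdddd
ddddAAA
AAddddd
3) ddAdddA
AdAdddd
AAdddAA
AAdddAA
dAdddAd
4) AdAdddA
ddAddAd
ddAddAd
ddAdAdd
dAAddAd
5) AdAAdAA
ddAAdAd
dAAdAAd
ddAdAAd
AdAddAA
6) Adddddd
Adddddd
dAddddA
AdAdddd
AdAdddd
7) AdddddA
AAddddA
dAddddA
AdAdddA
AdddddA
8) dddddAd
dAdddAd
ddAddAd
dddddAd
dddddAd
9) ddddAAA
ddddAAA
ddddAAA
ddddAAA
ddddAAA
10) AddAddd
AddAddd
AddAddd
AddAddd
AddAddd
11) AAAAAdA
AAAAAdA
AAAAAdA
AAAAAdA
AAAAAdA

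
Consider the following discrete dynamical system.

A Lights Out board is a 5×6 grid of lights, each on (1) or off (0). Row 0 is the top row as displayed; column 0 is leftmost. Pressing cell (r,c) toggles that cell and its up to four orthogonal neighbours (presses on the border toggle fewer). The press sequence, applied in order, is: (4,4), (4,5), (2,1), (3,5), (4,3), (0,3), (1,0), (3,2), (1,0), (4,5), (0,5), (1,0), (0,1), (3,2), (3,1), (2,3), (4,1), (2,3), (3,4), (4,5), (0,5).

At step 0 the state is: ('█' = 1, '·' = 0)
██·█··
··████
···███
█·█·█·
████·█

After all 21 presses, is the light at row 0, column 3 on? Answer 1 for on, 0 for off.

step 0: ██·█··
··████
···███
█·█·█·
████·█
step 1: ██·█··
··████
···███
█·█···
███·█·
step 2: ██·█··
··████
···███
█·█··█
███··█
step 3: ██·█··
·█████
██████
███··█
███··█
step 4: ██·█··
·█████
█████·
███·█·
███···
step 5: ██·█··
·█████
█████·
█████·
██·██·
step 6: ███·█·
·██·██
█████·
█████·
██·██·
step 7: ·██·█·
█·█·██
·████·
█████·
██·██·
step 8: ·██·█·
█·█·██
·█·██·
█···█·
█████·
step 9: ███·█·
·██·██
██·██·
█···█·
█████·
step 10: ███·█·
·██·██
██·██·
█···██
████·█
step 11: ███··█
·██·█·
██·██·
█···██
████·█
step 12: ·██··█
█·█·█·
·█·██·
█···██
████·█
step 13: █····█
███·█·
·█·██·
█···██
████·█
step 14: █····█
███·█·
·████·
██████
██·█·█
step 15: █····█
███·█·
··███·
···███
█··█·█
step 16: █····█
█████·
······
····██
█··█·█
step 17: █····█
█████·
······
·█··██
·███·█
step 18: █····█
███·█·
··███·
·█·███
·███·█
step 19: █····█
███·█·
··██··
·█····
·█████
step 20: █····█
███·█·
··██··
·█···█
·███··
step 21: █···█·
███·██
··██··
·█···█
·███··

0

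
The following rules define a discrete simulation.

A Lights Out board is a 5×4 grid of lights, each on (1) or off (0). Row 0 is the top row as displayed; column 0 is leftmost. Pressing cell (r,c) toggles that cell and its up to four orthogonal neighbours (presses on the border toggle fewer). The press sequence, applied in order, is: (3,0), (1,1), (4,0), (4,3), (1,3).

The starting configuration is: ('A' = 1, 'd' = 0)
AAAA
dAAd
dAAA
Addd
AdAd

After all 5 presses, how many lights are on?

[0] AAAA
dAAd
dAAA
Addd
AdAd
[1] AAAA
dAAd
AAAA
dAdd
ddAd
[2] AdAA
Addd
AdAA
dAdd
ddAd
[3] AdAA
Addd
AdAA
AAdd
AAAd
[4] AdAA
Addd
AdAA
AAdA
AAdA
[5] AdAd
AdAA
AdAd
AAdA
AAdA

13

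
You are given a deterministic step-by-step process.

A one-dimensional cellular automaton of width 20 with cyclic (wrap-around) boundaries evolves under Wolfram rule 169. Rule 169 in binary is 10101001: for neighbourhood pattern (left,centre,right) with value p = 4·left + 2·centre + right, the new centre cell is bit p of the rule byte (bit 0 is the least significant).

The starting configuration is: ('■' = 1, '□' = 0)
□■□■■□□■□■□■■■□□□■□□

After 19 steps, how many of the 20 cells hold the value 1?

9

t=0: □■□■■□□■□■□■■■□□□■□□
t=1: □□■■□□□□■□■■■□□■□□□■
t=2: □□■□□■■□□■■■□□□□□■□□
t=3: ■□□□□■□□□■■□□■■■□□□■
t=4: □□■■□□□■□■□□□■■□□■□■
t=5: □□■□□■□□■□□■□■□□□□■□
t=6: ■□□□□□□□□□□□■□□■■□□□
t=7: □□■■■■■■■■■□□□□■□□■□
t=8: ■□■■■■■■■■□□■■□□□□□□
t=9: □■■■■■■■■□□□■□□■■■■□
t=10: □■■■■■■■□□■□□□□■■■□□
t=11: □■■■■■■□□□□□■■□■■□□■
t=12: ■■■■■■□□■■■□■□■■□□□□
t=13: ■■■■■□□□■■□■□■■□□■■□
t=14: ■■■■□□■□■□■□■■□□□■□■
t=15: ■■■□□□□■□■□■■□□■□□■■
t=16: ■■□□■■□□■□■■□□□□□□■■
t=17: ■□□□■□□□□■■□□■■■■□■■
t=18: □□■□□□■■□■□□□■■■□■■■
t=19: □□□□■□■□■□□■□■■□■■■□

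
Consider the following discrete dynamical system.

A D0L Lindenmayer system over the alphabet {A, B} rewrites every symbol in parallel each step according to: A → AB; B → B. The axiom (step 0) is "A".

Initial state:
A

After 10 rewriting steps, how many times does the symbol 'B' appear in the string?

gen 0: A
gen 1: AB
gen 2: ABB
gen 3: ABBB
gen 4: ABBBB
gen 5: ABBBBB
gen 6: ABBBBBB
gen 7: ABBBBBBB
gen 8: ABBBBBBBB
gen 9: ABBBBBBBBB
gen 10: ABBBBBBBBBB

10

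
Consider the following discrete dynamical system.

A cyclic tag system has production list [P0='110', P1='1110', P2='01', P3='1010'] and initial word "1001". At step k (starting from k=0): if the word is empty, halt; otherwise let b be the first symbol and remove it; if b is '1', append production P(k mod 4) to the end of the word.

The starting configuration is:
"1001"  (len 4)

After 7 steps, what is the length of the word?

11

[0] "1001"  (len 4)
[1] "001110"  (len 6)
[2] "01110"  (len 5)
[3] "1110"  (len 4)
[4] "1101010"  (len 7)
[5] "101010110"  (len 9)
[6] "010101101110"  (len 12)
[7] "10101101110"  (len 11)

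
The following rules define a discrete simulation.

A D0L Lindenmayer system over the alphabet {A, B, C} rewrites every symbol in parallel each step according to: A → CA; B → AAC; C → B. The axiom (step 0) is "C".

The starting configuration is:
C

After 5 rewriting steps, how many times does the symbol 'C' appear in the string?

[0] C
[1] B
[2] AAC
[3] CACAB
[4] BCABCAAAC
[5] AACBCAAACBCACACAB

6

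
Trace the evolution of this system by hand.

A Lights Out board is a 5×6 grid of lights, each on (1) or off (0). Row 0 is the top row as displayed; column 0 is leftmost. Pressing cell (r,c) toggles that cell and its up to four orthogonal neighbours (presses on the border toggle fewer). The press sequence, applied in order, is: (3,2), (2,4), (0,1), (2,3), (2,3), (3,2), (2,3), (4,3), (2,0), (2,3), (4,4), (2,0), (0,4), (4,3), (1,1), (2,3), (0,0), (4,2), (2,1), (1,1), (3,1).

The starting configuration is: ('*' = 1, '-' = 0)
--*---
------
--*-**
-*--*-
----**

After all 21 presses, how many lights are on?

step 0: --*---
------
--*-**
-*--*-
----**
step 1: --*---
------
----**
--***-
--*-**
step 2: --*---
----*-
---*--
--**--
--*-**
step 3: **----
-*--*-
---*--
--**--
--*-**
step 4: **----
-*-**-
--*-*-
--*---
--*-**
step 5: **----
-*--*-
---*--
--**--
--*-**
step 6: **----
-*--*-
--**--
-*----
----**
step 7: **----
-*-**-
----*-
-*-*--
----**
step 8: **----
-*-**-
----*-
-*----
--**-*
step 9: **----
**-**-
**--*-
**----
--**-*
step 10: **----
**--*-
****--
**-*--
--**-*
step 11: **----
**--*-
****--
**-**-
--*-*-
step 12: **----
-*--*-
--**--
-*-**-
--*-*-
step 13: **-***
-*----
--**--
-*-**-
--*-*-
step 14: **-***
-*----
--**--
-*--*-
---*--
step 15: *--***
*-*---
-***--
-*--*-
---*--
step 16: *--***
*-**--
-*--*-
-*-**-
---*--
step 17: -*-***
--**--
-*--*-
-*-**-
---*--
step 18: -*-***
--**--
-*--*-
-****-
-**---
step 19: -*-***
-***--
*-*-*-
--***-
-**---
step 20: ---***
*--*--
***-*-
--***-
-**---
step 21: ---***
*--*--
*-*-*-
**-**-
--*---

13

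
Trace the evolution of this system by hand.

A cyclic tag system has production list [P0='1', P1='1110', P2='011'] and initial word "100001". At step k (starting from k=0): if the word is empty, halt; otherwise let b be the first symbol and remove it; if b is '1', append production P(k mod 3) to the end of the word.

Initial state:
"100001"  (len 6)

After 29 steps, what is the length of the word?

30

[0] "100001"  (len 6)
[1] "000011"  (len 6)
[2] "00011"  (len 5)
[3] "0011"  (len 4)
[4] "011"  (len 3)
[5] "11"  (len 2)
[6] "1011"  (len 4)
[7] "0111"  (len 4)
[8] "111"  (len 3)
[9] "11011"  (len 5)
[10] "10111"  (len 5)
[11] "01111110"  (len 8)
[12] "1111110"  (len 7)
[13] "1111101"  (len 7)
[14] "1111011110"  (len 10)
[15] "111011110011"  (len 12)
[16] "110111100111"  (len 12)
[17] "101111001111110"  (len 15)
[18] "01111001111110011"  (len 17)
[19] "1111001111110011"  (len 16)
[20] "1110011111100111110"  (len 19)
[21] "110011111100111110011"  (len 21)
[22] "100111111001111100111"  (len 21)
[23] "001111110011111001111110"  (len 24)
[24] "01111110011111001111110"  (len 23)
[25] "1111110011111001111110"  (len 22)
[26] "1111100111110011111101110"  (len 25)
[27] "111100111110011111101110011"  (len 27)
[28] "111001111100111111011100111"  (len 27)
[29] "110011111001111110111001111110"  (len 30)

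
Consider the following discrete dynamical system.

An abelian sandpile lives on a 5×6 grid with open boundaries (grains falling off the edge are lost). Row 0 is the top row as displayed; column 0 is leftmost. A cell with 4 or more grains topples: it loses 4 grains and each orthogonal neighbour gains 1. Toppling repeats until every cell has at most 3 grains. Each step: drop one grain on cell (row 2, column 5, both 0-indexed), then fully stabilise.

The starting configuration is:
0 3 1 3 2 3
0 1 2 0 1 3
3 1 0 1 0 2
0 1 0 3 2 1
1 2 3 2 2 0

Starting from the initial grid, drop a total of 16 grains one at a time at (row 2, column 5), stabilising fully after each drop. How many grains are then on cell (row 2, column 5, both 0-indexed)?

[0] 0 3 1 3 2 3
0 1 2 0 1 3
3 1 0 1 0 2
0 1 0 3 2 1
1 2 3 2 2 0
[1] 0 3 1 3 2 3
0 1 2 0 1 3
3 1 0 1 0 3
0 1 0 3 2 1
1 2 3 2 2 0
[2] 0 3 1 3 3 0
0 1 2 0 2 1
3 1 0 1 1 1
0 1 0 3 2 2
1 2 3 2 2 0
[3] 0 3 1 3 3 0
0 1 2 0 2 1
3 1 0 1 1 2
0 1 0 3 2 2
1 2 3 2 2 0
[4] 0 3 1 3 3 0
0 1 2 0 2 1
3 1 0 1 1 3
0 1 0 3 2 2
1 2 3 2 2 0
[5] 0 3 1 3 3 0
0 1 2 0 2 2
3 1 0 1 2 0
0 1 0 3 2 3
1 2 3 2 2 0
[6] 0 3 1 3 3 0
0 1 2 0 2 2
3 1 0 1 2 1
0 1 0 3 2 3
1 2 3 2 2 0
[7] 0 3 1 3 3 0
0 1 2 0 2 2
3 1 0 1 2 2
0 1 0 3 2 3
1 2 3 2 2 0
[8] 0 3 1 3 3 0
0 1 2 0 2 2
3 1 0 1 2 3
0 1 0 3 2 3
1 2 3 2 2 0
[9] 0 3 1 3 3 0
0 1 2 0 2 3
3 1 0 1 3 1
0 1 0 3 3 0
1 2 3 2 2 1
[10] 0 3 1 3 3 0
0 1 2 0 2 3
3 1 0 1 3 2
0 1 0 3 3 0
1 2 3 2 2 1
[11] 0 3 1 3 3 0
0 1 2 0 2 3
3 1 0 1 3 3
0 1 0 3 3 0
1 2 3 2 2 1
[12] 0 3 2 0 1 2
0 1 2 2 1 1
3 1 0 3 2 2
0 1 1 0 1 2
1 2 3 3 3 1
[13] 0 3 2 0 1 2
0 1 2 2 1 1
3 1 0 3 2 3
0 1 1 0 1 2
1 2 3 3 3 1
[14] 0 3 2 0 1 2
0 1 2 2 1 2
3 1 0 3 3 0
0 1 1 0 1 3
1 2 3 3 3 1
[15] 0 3 2 0 1 2
0 1 2 2 1 2
3 1 0 3 3 1
0 1 1 0 1 3
1 2 3 3 3 1
[16] 0 3 2 0 1 2
0 1 2 2 1 2
3 1 0 3 3 2
0 1 1 0 1 3
1 2 3 3 3 1

2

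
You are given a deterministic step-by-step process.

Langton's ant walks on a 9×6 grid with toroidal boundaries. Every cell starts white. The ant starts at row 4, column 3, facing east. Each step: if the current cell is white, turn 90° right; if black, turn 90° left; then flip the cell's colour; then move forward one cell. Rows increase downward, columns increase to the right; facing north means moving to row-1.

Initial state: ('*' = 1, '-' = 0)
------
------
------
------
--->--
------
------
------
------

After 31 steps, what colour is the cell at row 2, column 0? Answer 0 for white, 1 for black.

1

[0] ------
------
------
------
--->--
------
------
------
------
[1] ------
------
------
------
---*--
---v--
------
------
------
[2] ------
------
------
------
---*--
--<*--
------
------
------
[3] ------
------
------
------
--^*--
--**--
------
------
------
[4] ------
------
------
------
--*>--
--**--
------
------
------
[5] ------
------
------
---^--
--*---
--**--
------
------
------
[6] ------
------
------
---*>-
--*---
--**--
------
------
------
[7] ------
------
------
---**-
--*-v-
--**--
------
------
------
[8] ------
------
------
---**-
--*<*-
--**--
------
------
------
[9] ------
------
------
---^*-
--***-
--**--
------
------
------
[10] ------
------
------
--<-*-
--***-
--**--
------
------
------
[11] ------
------
--^---
--*-*-
--***-
--**--
------
------
------
[12] ------
------
--*>--
--*-*-
--***-
--**--
------
------
------
[13] ------
------
--**--
--*v*-
--***-
--**--
------
------
------
[14] ------
------
--**--
--<**-
--***-
--**--
------
------
------
[15] ------
------
--**--
---**-
--v**-
--**--
------
------
------
[16] ------
------
--**--
---**-
--->*-
--**--
------
------
------
[17] ------
------
--**--
---^*-
----*-
--**--
------
------
------
[18] ------
------
--**--
--<-*-
----*-
--**--
------
------
------
[19] ------
------
--^*--
--*-*-
----*-
--**--
------
------
------
[20] ------
------
-<-*--
--*-*-
----*-
--**--
------
------
------
[21] ------
-^----
-*-*--
--*-*-
----*-
--**--
------
------
------
[22] ------
-*>---
-*-*--
--*-*-
----*-
--**--
------
------
------
[23] ------
-**---
-*v*--
--*-*-
----*-
--**--
------
------
------
[24] ------
-**---
-<**--
--*-*-
----*-
--**--
------
------
------
[25] ------
-**---
--**--
-v*-*-
----*-
--**--
------
------
------
[26] ------
-**---
--**--
<**-*-
----*-
--**--
------
------
------
[27] ------
-**---
^-**--
***-*-
----*-
--**--
------
------
------
[28] ------
-**---
*>**--
***-*-
----*-
--**--
------
------
------
[29] ------
-**---
****--
*v*-*-
----*-
--**--
------
------
------
[30] ------
-**---
****--
*->-*-
----*-
--**--
------
------
------
[31] ------
-**---
**^*--
*---*-
----*-
--**--
------
------
------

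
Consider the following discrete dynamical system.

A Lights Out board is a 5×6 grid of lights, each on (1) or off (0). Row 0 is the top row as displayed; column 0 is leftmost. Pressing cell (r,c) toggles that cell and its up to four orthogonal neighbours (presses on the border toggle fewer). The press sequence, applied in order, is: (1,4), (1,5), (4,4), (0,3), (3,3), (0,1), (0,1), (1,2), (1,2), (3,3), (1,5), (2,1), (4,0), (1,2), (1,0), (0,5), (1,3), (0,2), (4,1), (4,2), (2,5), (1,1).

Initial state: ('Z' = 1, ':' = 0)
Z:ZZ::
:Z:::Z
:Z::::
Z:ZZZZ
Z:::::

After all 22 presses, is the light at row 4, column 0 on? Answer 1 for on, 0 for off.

1

k=0  Z:ZZ::
:Z:::Z
:Z::::
Z:ZZZZ
Z:::::
k=1  Z:ZZZ:
:Z:ZZ:
:Z::Z:
Z:ZZZZ
Z:::::
k=2  Z:ZZZZ
:Z:Z:Z
:Z::ZZ
Z:ZZZZ
Z:::::
k=3  Z:ZZZZ
:Z:Z:Z
:Z::ZZ
Z:ZZ:Z
Z::ZZZ
k=4  Z::::Z
:Z:::Z
:Z::ZZ
Z:ZZ:Z
Z::ZZZ
k=5  Z::::Z
:Z:::Z
:Z:ZZZ
Z:::ZZ
Z:::ZZ
k=6  :ZZ::Z
:::::Z
:Z:ZZZ
Z:::ZZ
Z:::ZZ
k=7  Z::::Z
:Z:::Z
:Z:ZZZ
Z:::ZZ
Z:::ZZ
k=8  Z:Z::Z
::ZZ:Z
:ZZZZZ
Z:::ZZ
Z:::ZZ
k=9  Z::::Z
:Z:::Z
:Z:ZZZ
Z:::ZZ
Z:::ZZ
k=10  Z::::Z
:Z:::Z
:Z::ZZ
Z:ZZ:Z
Z::ZZZ
k=11  Z:::::
:Z::Z:
:Z::Z:
Z:ZZ:Z
Z::ZZZ
k=12  Z:::::
::::Z:
Z:Z:Z:
ZZZZ:Z
Z::ZZZ
k=13  Z:::::
::::Z:
Z:Z:Z:
:ZZZ:Z
:Z:ZZZ
k=14  Z:Z:::
:ZZZZ:
Z:::Z:
:ZZZ:Z
:Z:ZZZ
k=15  ::Z:::
Z:ZZZ:
::::Z:
:ZZZ:Z
:Z:ZZZ
k=16  ::Z:ZZ
Z:ZZZZ
::::Z:
:ZZZ:Z
:Z:ZZZ
k=17  ::ZZZZ
Z::::Z
:::ZZ:
:ZZZ:Z
:Z:ZZZ
k=18  :Z::ZZ
Z:Z::Z
:::ZZ:
:ZZZ:Z
:Z:ZZZ
k=19  :Z::ZZ
Z:Z::Z
:::ZZ:
::ZZ:Z
Z:ZZZZ
k=20  :Z::ZZ
Z:Z::Z
:::ZZ:
:::Z:Z
ZZ::ZZ
k=21  :Z::ZZ
Z:Z:::
:::Z:Z
:::Z::
ZZ::ZZ
k=22  ::::ZZ
:Z::::
:Z:Z:Z
:::Z::
ZZ::ZZ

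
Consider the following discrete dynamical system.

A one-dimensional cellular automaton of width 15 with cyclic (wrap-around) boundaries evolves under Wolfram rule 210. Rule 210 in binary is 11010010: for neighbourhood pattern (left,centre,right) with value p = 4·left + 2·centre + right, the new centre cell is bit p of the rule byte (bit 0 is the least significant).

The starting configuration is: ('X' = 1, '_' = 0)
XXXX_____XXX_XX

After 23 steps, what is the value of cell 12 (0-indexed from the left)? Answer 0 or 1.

0

gen 0: XXXX_____XXX_XX
gen 1: XXXXX___X_XX__X
gen 2: XXXXXX_X___XXX_
gen 3: _XXXXX__X_X_XX_
gen 4: X_XXXXXX_____XX
gen 5: X__XXXXXX___X_X
gen 6: XXX_XXXXXX_X___
gen 7: _XX__XXXXX__X_X
gen 8: __XXX_XXXXXX___
gen 9: _X_XX__XXXXXX__
gen 10: X___XXX_XXXXXX_
gen 11: _X_X_XX__XXXXX_
gen 12: X_____XXX_XXXXX
gen 13: XX___X_XX__XXXX
gen 14: XXX_X___XXX_XXX
gen 15: XXX__X_X_XX__XX
gen 16: XXXXX_____XXX_X
gen 17: XXXXXX___X_XX__
gen 18: _XXXXXX_X___XXX
gen 19: __XXXXX__X_X_XX
gen 20: XX_XXXXXX_____X
gen 21: XX__XXXXXX___X_
gen 22: _XXX_XXXXXX_X__
gen 23: X_XX__XXXXX__X_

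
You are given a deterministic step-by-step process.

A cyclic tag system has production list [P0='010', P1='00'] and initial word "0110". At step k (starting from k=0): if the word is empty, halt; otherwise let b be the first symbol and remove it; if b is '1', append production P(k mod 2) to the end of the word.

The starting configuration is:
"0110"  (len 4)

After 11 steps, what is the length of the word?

t=0: "0110"  (len 4)
t=1: "110"  (len 3)
t=2: "1000"  (len 4)
t=3: "000010"  (len 6)
t=4: "00010"  (len 5)
t=5: "0010"  (len 4)
t=6: "010"  (len 3)
t=7: "10"  (len 2)
t=8: "000"  (len 3)
t=9: "00"  (len 2)
t=10: "0"  (len 1)
t=11: (halted — word empty)

0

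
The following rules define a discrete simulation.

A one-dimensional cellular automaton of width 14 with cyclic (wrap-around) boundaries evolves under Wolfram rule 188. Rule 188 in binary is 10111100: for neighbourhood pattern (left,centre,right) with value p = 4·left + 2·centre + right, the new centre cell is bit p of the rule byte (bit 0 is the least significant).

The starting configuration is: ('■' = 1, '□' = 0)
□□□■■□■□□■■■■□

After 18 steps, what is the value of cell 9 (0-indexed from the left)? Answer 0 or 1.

gen 0: □□□■■□■□□■■■■□
gen 1: □□□■□■■■□■■■□■
gen 2: ■□□■■■■□■■■□■■
gen 3: □■□■■■□■■■□■■■
gen 4: ■■■■■□■■■□■■■□
gen 5: ■■■■□■■■□■■■□■
gen 6: ■■■□■■■□■■■□■■
gen 7: ■■□■■■□■■■□■■■
gen 8: ■□■■■□■■■□■■■■
gen 9: □■■■□■■■□■■■■■
gen 10: ■■■□■■■□■■■■■□
gen 11: ■■□■■■□■■■■■□■
gen 12: ■□■■■□■■■■■□■■
gen 13: □■■■□■■■■■□■■■
gen 14: ■■■□■■■■■□■■■□
gen 15: ■■□■■■■■□■■■□■
gen 16: ■□■■■■■□■■■□■■
gen 17: □■■■■■□■■■□■■■
gen 18: ■■■■■□■■■□■■■□

0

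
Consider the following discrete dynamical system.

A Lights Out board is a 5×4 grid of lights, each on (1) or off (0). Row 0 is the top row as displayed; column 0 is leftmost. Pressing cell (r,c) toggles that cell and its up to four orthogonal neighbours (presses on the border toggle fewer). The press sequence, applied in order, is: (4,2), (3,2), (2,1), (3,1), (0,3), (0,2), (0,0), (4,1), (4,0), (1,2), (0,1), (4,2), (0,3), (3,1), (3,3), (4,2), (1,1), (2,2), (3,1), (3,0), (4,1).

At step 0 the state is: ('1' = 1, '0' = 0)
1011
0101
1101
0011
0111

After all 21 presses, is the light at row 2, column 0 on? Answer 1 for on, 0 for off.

1

step 0: 1011
0101
1101
0011
0111
step 1: 1011
0101
1101
0001
0000
step 2: 1011
0101
1111
0110
0010
step 3: 1011
0001
0001
0010
0010
step 4: 1011
0001
0101
1100
0110
step 5: 1000
0000
0101
1100
0110
step 6: 1111
0010
0101
1100
0110
step 7: 0011
1010
0101
1100
0110
step 8: 0011
1010
0101
1000
1000
step 9: 0011
1010
0101
0000
0100
step 10: 0001
1101
0111
0000
0100
step 11: 1111
1001
0111
0000
0100
step 12: 1111
1001
0111
0010
0011
step 13: 1100
1000
0111
0010
0011
step 14: 1100
1000
0011
1100
0111
step 15: 1100
1000
0010
1111
0110
step 16: 1100
1000
0010
1101
0001
step 17: 1000
0110
0110
1101
0001
step 18: 1000
0100
0001
1111
0001
step 19: 1000
0100
0101
0001
0101
step 20: 1000
0100
1101
1101
1101
step 21: 1000
0100
1101
1001
0011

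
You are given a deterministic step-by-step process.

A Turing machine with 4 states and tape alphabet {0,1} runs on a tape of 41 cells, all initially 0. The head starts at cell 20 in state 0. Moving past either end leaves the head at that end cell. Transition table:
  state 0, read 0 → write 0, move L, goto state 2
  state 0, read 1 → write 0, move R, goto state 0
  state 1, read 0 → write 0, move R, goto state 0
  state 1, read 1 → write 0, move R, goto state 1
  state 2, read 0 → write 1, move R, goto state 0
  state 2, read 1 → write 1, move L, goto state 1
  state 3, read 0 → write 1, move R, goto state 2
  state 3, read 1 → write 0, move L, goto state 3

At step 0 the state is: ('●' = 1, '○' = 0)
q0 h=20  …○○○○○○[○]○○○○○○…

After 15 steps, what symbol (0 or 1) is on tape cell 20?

0

step 0: q0 h=20  …○○○○○○[○]○○○○○○…
step 1: q2 h=19  …○○○○○○[○]○○○○○○…
step 2: q0 h=20  …○○○○○●[○]○○○○○○…
step 3: q2 h=19  …○○○○○○[●]○○○○○○…
step 4: q1 h=18  …○○○○○○[○]●○○○○○…
step 5: q0 h=19  …○○○○○○[●]○○○○○○…
step 6: q0 h=20  …○○○○○○[○]○○○○○○…
step 7: q2 h=19  …○○○○○○[○]○○○○○○…
step 8: q0 h=20  …○○○○○●[○]○○○○○○…
step 9: q2 h=19  …○○○○○○[●]○○○○○○…
step 10: q1 h=18  …○○○○○○[○]●○○○○○…
step 11: q0 h=19  …○○○○○○[●]○○○○○○…
step 12: q0 h=20  …○○○○○○[○]○○○○○○…
step 13: q2 h=19  …○○○○○○[○]○○○○○○…
step 14: q0 h=20  …○○○○○●[○]○○○○○○…
step 15: q2 h=19  …○○○○○○[●]○○○○○○…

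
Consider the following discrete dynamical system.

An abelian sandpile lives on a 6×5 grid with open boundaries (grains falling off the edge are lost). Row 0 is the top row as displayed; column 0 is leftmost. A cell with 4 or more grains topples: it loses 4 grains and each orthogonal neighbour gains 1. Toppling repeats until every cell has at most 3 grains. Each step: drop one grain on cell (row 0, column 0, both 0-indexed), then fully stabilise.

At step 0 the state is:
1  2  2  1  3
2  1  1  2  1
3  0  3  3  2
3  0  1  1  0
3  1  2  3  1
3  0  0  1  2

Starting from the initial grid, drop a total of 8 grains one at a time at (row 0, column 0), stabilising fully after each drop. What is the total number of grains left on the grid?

45

step 0: 1  2  2  1  3
2  1  1  2  1
3  0  3  3  2
3  0  1  1  0
3  1  2  3  1
3  0  0  1  2
step 1: 2  2  2  1  3
2  1  1  2  1
3  0  3  3  2
3  0  1  1  0
3  1  2  3  1
3  0  0  1  2
step 2: 3  2  2  1  3
2  1  1  2  1
3  0  3  3  2
3  0  1  1  0
3  1  2  3  1
3  0  0  1  2
step 3: 0  3  2  1  3
3  1  1  2  1
3  0  3  3  2
3  0  1  1  0
3  1  2  3  1
3  0  0  1  2
step 4: 1  3  2  1  3
3  1  1  2  1
3  0  3  3  2
3  0  1  1  0
3  1  2  3  1
3  0  0  1  2
step 5: 2  3  2  1  3
3  1  1  2  1
3  0  3  3  2
3  0  1  1  0
3  1  2  3  1
3  0  0  1  2
step 6: 3  3  2  1  3
3  1  1  2  1
3  0  3  3  2
3  0  1  1  0
3  1  2  3  1
3  0  0  1  2
step 7: 2  0  3  1  3
1  3  1  2  1
1  1  3  3  2
1  1  1  1  0
1  2  2  3  1
0  1  0  1  2
step 8: 3  0  3  1  3
1  3  1  2  1
1  1  3  3  2
1  1  1  1  0
1  2  2  3  1
0  1  0  1  2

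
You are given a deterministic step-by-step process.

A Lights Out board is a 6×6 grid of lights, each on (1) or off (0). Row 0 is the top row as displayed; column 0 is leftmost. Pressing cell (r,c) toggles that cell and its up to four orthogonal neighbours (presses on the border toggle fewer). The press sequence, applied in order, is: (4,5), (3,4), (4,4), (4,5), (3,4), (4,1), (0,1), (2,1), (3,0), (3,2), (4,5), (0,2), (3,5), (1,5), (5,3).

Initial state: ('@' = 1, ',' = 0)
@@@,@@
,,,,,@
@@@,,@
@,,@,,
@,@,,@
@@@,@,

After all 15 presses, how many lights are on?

17

k=0  @@@,@@
,,,,,@
@@@,,@
@,,@,,
@,@,,@
@@@,@,
k=1  @@@,@@
,,,,,@
@@@,,@
@,,@,@
@,@,@,
@@@,@@
k=2  @@@,@@
,,,,,@
@@@,@@
@,,,@,
@,@,,,
@@@,@@
k=3  @@@,@@
,,,,,@
@@@,@@
@,,,,,
@,@@@@
@@@,,@
k=4  @@@,@@
,,,,,@
@@@,@@
@,,,,@
@,@@,,
@@@,,,
k=5  @@@,@@
,,,,,@
@@@,,@
@,,@@,
@,@@@,
@@@,,,
k=6  @@@,@@
,,,,,@
@@@,,@
@@,@@,
,@,@@,
@,@,,,
k=7  ,,,,@@
,@,,,@
@@@,,@
@@,@@,
,@,@@,
@,@,,,
k=8  ,,,,@@
,,,,,@
,,,,,@
@,,@@,
,@,@@,
@,@,,,
k=9  ,,,,@@
,,,,,@
@,,,,@
,@,@@,
@@,@@,
@,@,,,
k=10  ,,,,@@
,,,,,@
@,@,,@
,,@,@,
@@@@@,
@,@,,,
k=11  ,,,,@@
,,,,,@
@,@,,@
,,@,@@
@@@@,@
@,@,,@
k=12  ,@@@@@
,,@,,@
@,@,,@
,,@,@@
@@@@,@
@,@,,@
k=13  ,@@@@@
,,@,,@
@,@,,,
,,@,,,
@@@@,,
@,@,,@
k=14  ,@@@@,
,,@,@,
@,@,,@
,,@,,,
@@@@,,
@,@,,@
k=15  ,@@@@,
,,@,@,
@,@,,@
,,@,,,
@@@,,,
@,,@@@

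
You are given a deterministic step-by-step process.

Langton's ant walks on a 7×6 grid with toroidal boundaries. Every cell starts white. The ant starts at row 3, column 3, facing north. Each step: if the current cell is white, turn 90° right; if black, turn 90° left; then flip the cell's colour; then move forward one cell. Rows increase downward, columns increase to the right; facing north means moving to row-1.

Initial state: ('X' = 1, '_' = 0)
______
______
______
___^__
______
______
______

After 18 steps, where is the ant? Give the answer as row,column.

4,2

step 0: ______
______
______
___^__
______
______
______
step 1: ______
______
______
___X>_
______
______
______
step 2: ______
______
______
___XX_
____v_
______
______
step 3: ______
______
______
___XX_
___<X_
______
______
step 4: ______
______
______
___^X_
___XX_
______
______
step 5: ______
______
______
__<_X_
___XX_
______
______
step 6: ______
______
__^___
__X_X_
___XX_
______
______
step 7: ______
______
__X>__
__X_X_
___XX_
______
______
step 8: ______
______
__XX__
__XvX_
___XX_
______
______
step 9: ______
______
__XX__
__<XX_
___XX_
______
______
step 10: ______
______
__XX__
___XX_
__vXX_
______
______
step 11: ______
______
__XX__
___XX_
_<XXX_
______
______
step 12: ______
______
__XX__
_^_XX_
_XXXX_
______
______
step 13: ______
______
__XX__
_X>XX_
_XXXX_
______
______
step 14: ______
______
__XX__
_XXXX_
_XvXX_
______
______
step 15: ______
______
__XX__
_XXXX_
_X_>X_
______
______
step 16: ______
______
__XX__
_XX^X_
_X__X_
______
______
step 17: ______
______
__XX__
_X<_X_
_X__X_
______
______
step 18: ______
______
__XX__
_X__X_
_Xv_X_
______
______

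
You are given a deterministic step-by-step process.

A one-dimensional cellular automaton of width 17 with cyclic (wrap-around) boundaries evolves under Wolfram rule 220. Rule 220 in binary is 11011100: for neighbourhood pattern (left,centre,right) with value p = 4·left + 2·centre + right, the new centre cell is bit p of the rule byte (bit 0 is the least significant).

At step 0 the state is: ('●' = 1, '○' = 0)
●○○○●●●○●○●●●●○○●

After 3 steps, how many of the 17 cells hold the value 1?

t=0: ●○○○●●●○●○●●●●○○●
t=1: ●●○○●●●○●○●●●●●○●
t=2: ●●●○●●●○●○●●●●●○●
t=3: ●●●○●●●○●○●●●●●○●

13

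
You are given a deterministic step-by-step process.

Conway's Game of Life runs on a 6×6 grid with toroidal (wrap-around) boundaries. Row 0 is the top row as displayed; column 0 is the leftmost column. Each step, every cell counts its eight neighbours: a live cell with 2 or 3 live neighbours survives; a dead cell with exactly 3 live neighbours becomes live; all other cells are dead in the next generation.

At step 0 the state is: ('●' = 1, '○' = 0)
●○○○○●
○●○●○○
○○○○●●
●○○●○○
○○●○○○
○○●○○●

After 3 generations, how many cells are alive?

6

k=0  ●○○○○●
○●○●○○
○○○○●●
●○○●○○
○○●○○○
○○●○○●
k=1  ●●●○●●
○○○○○○
●○●●●●
○○○●●●
○●●●○○
●●○○○●
k=2  ○○●○●○
○○○○○○
●○●○○○
○○○○○○
○●○●○○
○○○○○○
k=3  ○○○○○○
○●○●○○
○○○○○○
○●●○○○
○○○○○○
○○●●○○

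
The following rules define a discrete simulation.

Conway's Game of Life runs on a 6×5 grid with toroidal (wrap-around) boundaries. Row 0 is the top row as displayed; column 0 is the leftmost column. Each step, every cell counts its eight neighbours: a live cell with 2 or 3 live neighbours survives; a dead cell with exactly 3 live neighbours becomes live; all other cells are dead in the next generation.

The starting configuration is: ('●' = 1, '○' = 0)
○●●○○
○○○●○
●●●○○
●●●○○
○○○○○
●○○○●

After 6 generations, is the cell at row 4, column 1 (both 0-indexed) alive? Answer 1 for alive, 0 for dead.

[0] ○●●○○
○○○●○
●●●○○
●●●○○
○○○○○
●○○○●
[1] ●●●●●
●○○●○
●○○●●
●○●○○
○○○○●
●●○○○
[2] ○○○●○
○○○○○
●○●●○
●●○○○
○○○○●
○○○○○
[3] ○○○○○
○○●●●
●○●○●
●●●●○
●○○○○
○○○○○
[4] ○○○●○
●●●○●
○○○○○
○○●●○
●○●○●
○○○○○
[5] ●●●●●
●●●●●
●○○○●
○●●●●
○●●○●
○○○●●
[6] ○○○○○
○○○○○
○○○○○
○○○○○
○●○○○
○○○○○

1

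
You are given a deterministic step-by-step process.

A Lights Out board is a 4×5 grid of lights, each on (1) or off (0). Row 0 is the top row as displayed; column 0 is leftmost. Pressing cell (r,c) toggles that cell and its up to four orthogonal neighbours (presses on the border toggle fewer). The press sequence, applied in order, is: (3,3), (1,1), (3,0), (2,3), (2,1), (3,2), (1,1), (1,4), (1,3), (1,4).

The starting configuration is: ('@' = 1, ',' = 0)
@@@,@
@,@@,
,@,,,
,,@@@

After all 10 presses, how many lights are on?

gen 0: @@@,@
@,@@,
,@,,,
,,@@@
gen 1: @@@,@
@,@@,
,@,@,
,,,,,
gen 2: @,@,@
,@,@,
,,,@,
,,,,,
gen 3: @,@,@
,@,@,
@,,@,
@@,,,
gen 4: @,@,@
,@,,,
@,@,@
@@,@,
gen 5: @,@,@
,,,,,
,@,,@
@,,@,
gen 6: @,@,@
,,,,,
,@@,@
@@@,,
gen 7: @@@,@
@@@,,
,,@,@
@@@,,
gen 8: @@@,,
@@@@@
,,@,,
@@@,,
gen 9: @@@@,
@@,,,
,,@@,
@@@,,
gen 10: @@@@@
@@,@@
,,@@@
@@@,,

15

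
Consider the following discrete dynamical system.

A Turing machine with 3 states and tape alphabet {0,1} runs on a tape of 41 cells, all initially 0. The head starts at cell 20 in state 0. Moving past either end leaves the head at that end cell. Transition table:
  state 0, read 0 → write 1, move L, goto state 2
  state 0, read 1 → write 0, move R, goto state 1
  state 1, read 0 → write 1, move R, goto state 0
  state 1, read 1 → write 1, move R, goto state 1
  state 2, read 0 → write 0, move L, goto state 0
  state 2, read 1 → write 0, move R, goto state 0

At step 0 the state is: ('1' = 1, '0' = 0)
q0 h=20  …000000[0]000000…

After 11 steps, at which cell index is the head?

[0] q0 h=20  …000000[0]000000…
[1] q2 h=19  …000000[0]100000…
[2] q0 h=18  …000000[0]010000…
[3] q2 h=17  …000000[0]101000…
[4] q0 h=16  …000000[0]010100…
[5] q2 h=15  …000000[0]101010…
[6] q0 h=14  …000000[0]010101…
[7] q2 h=13  …000000[0]101010…
[8] q0 h=12  …000000[0]010101…
[9] q2 h=11  …000000[0]101010…
[10] q0 h=10  …000000[0]010101…
[11] q2 h= 9  …000000[0]101010…

9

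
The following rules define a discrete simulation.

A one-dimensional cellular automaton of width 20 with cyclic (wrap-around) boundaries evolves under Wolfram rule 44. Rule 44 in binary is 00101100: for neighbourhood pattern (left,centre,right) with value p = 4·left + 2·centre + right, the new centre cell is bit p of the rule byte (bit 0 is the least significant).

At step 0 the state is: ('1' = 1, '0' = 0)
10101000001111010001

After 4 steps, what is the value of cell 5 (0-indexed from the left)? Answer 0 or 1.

0

k=0  10101000001111010001
k=1  01111000001000110001
k=2  11000000001000100001
k=3  00000000001000100001
k=4  00000000001000100001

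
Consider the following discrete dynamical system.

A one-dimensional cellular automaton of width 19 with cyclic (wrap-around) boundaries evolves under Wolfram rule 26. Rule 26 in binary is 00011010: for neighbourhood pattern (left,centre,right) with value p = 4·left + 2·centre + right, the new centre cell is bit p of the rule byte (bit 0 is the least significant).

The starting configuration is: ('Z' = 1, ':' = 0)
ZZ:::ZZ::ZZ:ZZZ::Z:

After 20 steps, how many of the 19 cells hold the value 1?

k=0  ZZ:::ZZ::ZZ:ZZZ::Z:
k=1  Z:Z:ZZ:ZZZ::Z::ZZ::
k=2  ::::Z::Z::ZZ:ZZZ:ZZ
k=3  Z::Z:ZZ:ZZZ::Z:::Z:
k=4  :ZZ::Z::Z::ZZ:Z:Z::
k=5  ZZ:ZZ:ZZ:ZZZ:::::Z:
k=6  Z::Z::Z::Z::Z:::Z::
k=7  :ZZ:ZZ:ZZ:ZZ:Z:Z:ZZ
k=8  :Z::Z::Z::Z::::::Z:
k=9  Z:ZZ:ZZ:ZZ:Z::::Z:Z
k=10  ::Z::Z::Z:::Z::Z::Z
k=11  ZZ:ZZ:ZZ:Z:Z:ZZ:ZZ:
k=12  Z::Z::Z::::::Z::Z::
k=13  :ZZ:ZZ:Z::::Z:ZZ:ZZ
k=14  :Z::Z:::Z::Z::Z::Z:
k=15  Z:ZZ:Z:Z:ZZ:ZZ:ZZ:Z
k=16  ::Z::::::Z::Z::Z::Z
k=17  ZZ:Z::::Z:ZZ:ZZ:ZZ:
k=18  Z:::Z::Z::Z::Z::Z::
k=19  :Z:Z:ZZ:ZZ:ZZ:ZZ:ZZ
k=20  :::::Z::Z::Z::Z::Z:

5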